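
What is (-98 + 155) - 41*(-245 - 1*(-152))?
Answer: 3870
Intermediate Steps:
(-98 + 155) - 41*(-245 - 1*(-152)) = 57 - 41*(-245 + 152) = 57 - 41*(-93) = 57 + 3813 = 3870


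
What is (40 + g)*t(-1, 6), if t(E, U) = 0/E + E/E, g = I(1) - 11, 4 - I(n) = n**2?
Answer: 32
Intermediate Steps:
I(n) = 4 - n**2
g = -8 (g = (4 - 1*1**2) - 11 = (4 - 1*1) - 11 = (4 - 1) - 11 = 3 - 11 = -8)
t(E, U) = 1 (t(E, U) = 0 + 1 = 1)
(40 + g)*t(-1, 6) = (40 - 8)*1 = 32*1 = 32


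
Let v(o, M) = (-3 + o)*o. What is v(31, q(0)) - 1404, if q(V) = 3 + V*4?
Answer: -536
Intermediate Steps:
q(V) = 3 + 4*V
v(o, M) = o*(-3 + o)
v(31, q(0)) - 1404 = 31*(-3 + 31) - 1404 = 31*28 - 1404 = 868 - 1404 = -536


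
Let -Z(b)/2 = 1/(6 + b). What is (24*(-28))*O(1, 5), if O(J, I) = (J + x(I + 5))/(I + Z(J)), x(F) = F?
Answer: -1568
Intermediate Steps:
Z(b) = -2/(6 + b)
O(J, I) = (5 + I + J)/(I - 2/(6 + J)) (O(J, I) = (J + (I + 5))/(I - 2/(6 + J)) = (J + (5 + I))/(I - 2/(6 + J)) = (5 + I + J)/(I - 2/(6 + J)))
(24*(-28))*O(1, 5) = (24*(-28))*((6 + 1)*(5 + 5 + 1)/(-2 + 5*(6 + 1))) = -672*7*11/(-2 + 5*7) = -672*7*11/(-2 + 35) = -672*7*11/33 = -224*7*11/11 = -672*7/3 = -1568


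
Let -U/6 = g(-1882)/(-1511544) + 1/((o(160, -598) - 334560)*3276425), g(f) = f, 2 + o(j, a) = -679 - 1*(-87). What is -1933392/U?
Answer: 44571048694942449928800/172219772328613 ≈ 2.5880e+8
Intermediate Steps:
o(j, a) = -594 (o(j, a) = -2 + (-679 - 1*(-87)) = -2 + (-679 + 87) = -2 - 592 = -594)
U = -172219772328613/23053291156135150 (U = -6*(-1882/(-1511544) + 1/(-594 - 334560*3276425)) = -6*(-1882*(-1/1511544) + (1/3276425)/(-335154)) = -6*(941/755772 - 1/335154*1/3276425) = -6*(941/755772 - 1/1098106944450) = -6*172219772328613/138319746936810900 = -172219772328613/23053291156135150 ≈ -0.0074705)
-1933392/U = -1933392/(-172219772328613/23053291156135150) = -1933392*(-23053291156135150/172219772328613) = 44571048694942449928800/172219772328613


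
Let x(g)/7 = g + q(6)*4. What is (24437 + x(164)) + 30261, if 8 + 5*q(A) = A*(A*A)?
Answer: 285054/5 ≈ 57011.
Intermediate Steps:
q(A) = -8/5 + A³/5 (q(A) = -8/5 + (A*(A*A))/5 = -8/5 + (A*A²)/5 = -8/5 + A³/5)
x(g) = 5824/5 + 7*g (x(g) = 7*(g + (-8/5 + (⅕)*6³)*4) = 7*(g + (-8/5 + (⅕)*216)*4) = 7*(g + (-8/5 + 216/5)*4) = 7*(g + (208/5)*4) = 7*(g + 832/5) = 7*(832/5 + g) = 5824/5 + 7*g)
(24437 + x(164)) + 30261 = (24437 + (5824/5 + 7*164)) + 30261 = (24437 + (5824/5 + 1148)) + 30261 = (24437 + 11564/5) + 30261 = 133749/5 + 30261 = 285054/5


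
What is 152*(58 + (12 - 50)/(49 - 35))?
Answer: 58824/7 ≈ 8403.4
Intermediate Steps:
152*(58 + (12 - 50)/(49 - 35)) = 152*(58 - 38/14) = 152*(58 - 38*1/14) = 152*(58 - 19/7) = 152*(387/7) = 58824/7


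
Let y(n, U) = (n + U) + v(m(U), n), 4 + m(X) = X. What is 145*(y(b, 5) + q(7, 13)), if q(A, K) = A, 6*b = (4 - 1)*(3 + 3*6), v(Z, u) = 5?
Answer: 7975/2 ≈ 3987.5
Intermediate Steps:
m(X) = -4 + X
b = 21/2 (b = ((4 - 1)*(3 + 3*6))/6 = (3*(3 + 18))/6 = (3*21)/6 = (1/6)*63 = 21/2 ≈ 10.500)
y(n, U) = 5 + U + n (y(n, U) = (n + U) + 5 = (U + n) + 5 = 5 + U + n)
145*(y(b, 5) + q(7, 13)) = 145*((5 + 5 + 21/2) + 7) = 145*(41/2 + 7) = 145*(55/2) = 7975/2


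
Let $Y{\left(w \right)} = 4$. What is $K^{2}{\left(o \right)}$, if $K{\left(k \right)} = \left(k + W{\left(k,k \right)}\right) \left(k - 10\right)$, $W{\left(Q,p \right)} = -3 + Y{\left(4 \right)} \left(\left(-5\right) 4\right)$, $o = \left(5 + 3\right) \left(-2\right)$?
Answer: $6625476$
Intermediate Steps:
$o = -16$ ($o = 8 \left(-2\right) = -16$)
$W{\left(Q,p \right)} = -83$ ($W{\left(Q,p \right)} = -3 + 4 \left(\left(-5\right) 4\right) = -3 + 4 \left(-20\right) = -3 - 80 = -83$)
$K{\left(k \right)} = \left(-83 + k\right) \left(-10 + k\right)$ ($K{\left(k \right)} = \left(k - 83\right) \left(k - 10\right) = \left(-83 + k\right) \left(-10 + k\right)$)
$K^{2}{\left(o \right)} = \left(830 + \left(-16\right)^{2} - -1488\right)^{2} = \left(830 + 256 + 1488\right)^{2} = 2574^{2} = 6625476$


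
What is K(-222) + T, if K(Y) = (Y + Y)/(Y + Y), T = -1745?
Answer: -1744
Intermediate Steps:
K(Y) = 1 (K(Y) = (2*Y)/((2*Y)) = (2*Y)*(1/(2*Y)) = 1)
K(-222) + T = 1 - 1745 = -1744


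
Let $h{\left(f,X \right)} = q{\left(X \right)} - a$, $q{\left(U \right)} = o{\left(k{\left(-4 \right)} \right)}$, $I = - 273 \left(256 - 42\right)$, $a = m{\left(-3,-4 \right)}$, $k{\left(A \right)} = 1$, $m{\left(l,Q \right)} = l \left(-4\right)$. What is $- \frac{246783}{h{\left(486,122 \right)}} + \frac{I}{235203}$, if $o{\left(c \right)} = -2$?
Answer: $\frac{19347761347}{1097614} \approx 17627.0$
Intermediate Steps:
$m{\left(l,Q \right)} = - 4 l$
$a = 12$ ($a = \left(-4\right) \left(-3\right) = 12$)
$I = -58422$ ($I = \left(-273\right) 214 = -58422$)
$q{\left(U \right)} = -2$
$h{\left(f,X \right)} = -14$ ($h{\left(f,X \right)} = -2 - 12 = -14$)
$- \frac{246783}{h{\left(486,122 \right)}} + \frac{I}{235203} = - \frac{246783}{-14} - \frac{58422}{235203} = \left(-246783\right) \left(- \frac{1}{14}\right) - \frac{19474}{78401} = \frac{246783}{14} - \frac{19474}{78401} = \frac{19347761347}{1097614}$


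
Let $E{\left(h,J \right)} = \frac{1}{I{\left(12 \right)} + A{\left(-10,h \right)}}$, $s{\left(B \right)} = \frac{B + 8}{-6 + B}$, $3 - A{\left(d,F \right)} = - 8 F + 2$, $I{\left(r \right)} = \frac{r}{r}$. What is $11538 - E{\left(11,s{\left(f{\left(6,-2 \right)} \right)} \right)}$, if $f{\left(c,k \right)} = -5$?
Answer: $\frac{1038419}{90} \approx 11538.0$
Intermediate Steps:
$I{\left(r \right)} = 1$
$A{\left(d,F \right)} = 1 + 8 F$ ($A{\left(d,F \right)} = 3 - \left(- 8 F + 2\right) = 3 - \left(2 - 8 F\right) = 3 + \left(-2 + 8 F\right) = 1 + 8 F$)
$s{\left(B \right)} = \frac{8 + B}{-6 + B}$
$E{\left(h,J \right)} = \frac{1}{2 + 8 h}$ ($E{\left(h,J \right)} = \frac{1}{1 + \left(1 + 8 h\right)} = \frac{1}{2 + 8 h}$)
$11538 - E{\left(11,s{\left(f{\left(6,-2 \right)} \right)} \right)} = 11538 - \frac{1}{2 \left(1 + 4 \cdot 11\right)} = 11538 - \frac{1}{2 \left(1 + 44\right)} = 11538 - \frac{1}{2 \cdot 45} = 11538 - \frac{1}{2} \cdot \frac{1}{45} = 11538 - \frac{1}{90} = \frac{1038419}{90}$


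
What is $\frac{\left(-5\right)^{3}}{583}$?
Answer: $- \frac{125}{583} \approx -0.21441$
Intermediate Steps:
$\frac{\left(-5\right)^{3}}{583} = \left(-125\right) \frac{1}{583} = - \frac{125}{583}$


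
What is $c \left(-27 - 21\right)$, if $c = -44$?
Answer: $2112$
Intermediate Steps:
$c \left(-27 - 21\right) = - 44 \left(-27 - 21\right) = \left(-44\right) \left(-48\right) = 2112$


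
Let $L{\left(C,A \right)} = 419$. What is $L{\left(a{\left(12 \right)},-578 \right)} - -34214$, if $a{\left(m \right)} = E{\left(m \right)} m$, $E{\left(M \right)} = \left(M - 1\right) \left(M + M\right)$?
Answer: $34633$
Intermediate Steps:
$E{\left(M \right)} = 2 M \left(-1 + M\right)$ ($E{\left(M \right)} = \left(-1 + M\right) 2 M = 2 M \left(-1 + M\right)$)
$a{\left(m \right)} = 2 m^{2} \left(-1 + m\right)$ ($a{\left(m \right)} = 2 m \left(-1 + m\right) m = 2 m^{2} \left(-1 + m\right)$)
$L{\left(a{\left(12 \right)},-578 \right)} - -34214 = 419 - -34214 = 419 + 34214 = 34633$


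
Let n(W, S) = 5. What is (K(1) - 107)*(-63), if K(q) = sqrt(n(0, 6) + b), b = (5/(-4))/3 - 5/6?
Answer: 6741 - 63*sqrt(15)/2 ≈ 6619.0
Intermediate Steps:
b = -5/4 (b = (5*(-1/4))*(1/3) - 5*1/6 = -5/4*1/3 - 5/6 = -5/12 - 5/6 = -5/4 ≈ -1.2500)
K(q) = sqrt(15)/2 (K(q) = sqrt(5 - 5/4) = sqrt(15/4) = sqrt(15)/2)
(K(1) - 107)*(-63) = (sqrt(15)/2 - 107)*(-63) = (-107 + sqrt(15)/2)*(-63) = 6741 - 63*sqrt(15)/2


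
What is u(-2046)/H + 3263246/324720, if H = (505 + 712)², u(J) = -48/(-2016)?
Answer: 16916052169189/1683287270280 ≈ 10.049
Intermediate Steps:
u(J) = 1/42 (u(J) = -48*(-1/2016) = 1/42)
H = 1481089 (H = 1217² = 1481089)
u(-2046)/H + 3263246/324720 = (1/42)/1481089 + 3263246/324720 = (1/42)*(1/1481089) + 3263246*(1/324720) = 1/62205738 + 1631623/162360 = 16916052169189/1683287270280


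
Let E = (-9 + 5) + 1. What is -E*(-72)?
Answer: -216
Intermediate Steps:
E = -3 (E = -4 + 1 = -3)
-E*(-72) = -1*(-3)*(-72) = 3*(-72) = -216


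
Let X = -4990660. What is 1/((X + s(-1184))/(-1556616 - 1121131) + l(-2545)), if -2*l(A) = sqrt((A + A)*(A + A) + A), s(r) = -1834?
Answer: -4113426409544/14288557882632351527 - 43021973976054*sqrt(2878395)/185751252474220569851 ≈ -0.00039323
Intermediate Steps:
l(A) = -sqrt(A + 4*A**2)/2 (l(A) = -sqrt((A + A)*(A + A) + A)/2 = -sqrt((2*A)*(2*A) + A)/2 = -sqrt(4*A**2 + A)/2 = -sqrt(A + 4*A**2)/2)
1/((X + s(-1184))/(-1556616 - 1121131) + l(-2545)) = 1/((-4990660 - 1834)/(-1556616 - 1121131) - 3*sqrt(2878395)/2) = 1/(-4992494/(-2677747) - 3*sqrt(2878395)/2) = 1/(-4992494*(-1/2677747) - 3*sqrt(2878395)/2) = 1/(4992494/2677747 - 3*sqrt(2878395)/2)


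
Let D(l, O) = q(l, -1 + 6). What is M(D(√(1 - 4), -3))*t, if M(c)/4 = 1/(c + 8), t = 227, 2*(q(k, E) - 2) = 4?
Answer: 227/3 ≈ 75.667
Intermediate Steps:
q(k, E) = 4 (q(k, E) = 2 + (½)*4 = 2 + 2 = 4)
D(l, O) = 4
M(c) = 4/(8 + c) (M(c) = 4/(c + 8) = 4/(8 + c))
M(D(√(1 - 4), -3))*t = (4/(8 + 4))*227 = (4/12)*227 = (4*(1/12))*227 = (⅓)*227 = 227/3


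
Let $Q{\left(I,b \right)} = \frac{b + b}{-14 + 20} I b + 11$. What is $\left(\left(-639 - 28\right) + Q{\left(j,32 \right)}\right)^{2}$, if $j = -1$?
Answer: $\frac{8952064}{9} \approx 9.9467 \cdot 10^{5}$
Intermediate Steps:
$Q{\left(I,b \right)} = 11 + \frac{I b^{2}}{3}$ ($Q{\left(I,b \right)} = \frac{2 b}{6} I b + 11 = 2 b \frac{1}{6} I b + 11 = \frac{b}{3} I b + 11 = \frac{I b}{3} b + 11 = \frac{I b^{2}}{3} + 11 = 11 + \frac{I b^{2}}{3}$)
$\left(\left(-639 - 28\right) + Q{\left(j,32 \right)}\right)^{2} = \left(\left(-639 - 28\right) + \left(11 + \frac{1}{3} \left(-1\right) 32^{2}\right)\right)^{2} = \left(\left(-639 - 28\right) + \left(11 + \frac{1}{3} \left(-1\right) 1024\right)\right)^{2} = \left(-667 + \left(11 - \frac{1024}{3}\right)\right)^{2} = \left(-667 - \frac{991}{3}\right)^{2} = \left(- \frac{2992}{3}\right)^{2} = \frac{8952064}{9}$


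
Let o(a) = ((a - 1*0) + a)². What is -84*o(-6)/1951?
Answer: -12096/1951 ≈ -6.1999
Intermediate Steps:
o(a) = 4*a² (o(a) = ((a + 0) + a)² = (a + a)² = (2*a)² = 4*a²)
-84*o(-6)/1951 = -84*4*(-6)²/1951 = -84*4*36/1951 = -12096/1951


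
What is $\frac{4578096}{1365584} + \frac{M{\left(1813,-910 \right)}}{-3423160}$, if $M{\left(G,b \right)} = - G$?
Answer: $\frac{979626931697}{292163282840} \approx 3.353$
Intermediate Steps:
$\frac{4578096}{1365584} + \frac{M{\left(1813,-910 \right)}}{-3423160} = \frac{4578096}{1365584} + \frac{\left(-1\right) 1813}{-3423160} = 4578096 \cdot \frac{1}{1365584} - - \frac{1813}{3423160} = \frac{286131}{85349} + \frac{1813}{3423160} = \frac{979626931697}{292163282840}$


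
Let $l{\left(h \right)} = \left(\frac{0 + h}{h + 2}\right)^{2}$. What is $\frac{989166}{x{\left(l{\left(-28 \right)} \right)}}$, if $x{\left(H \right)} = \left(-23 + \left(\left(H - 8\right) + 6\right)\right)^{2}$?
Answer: $\frac{9417190042}{5410947} \approx 1740.4$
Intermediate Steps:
$l{\left(h \right)} = \frac{h^{2}}{\left(2 + h\right)^{2}}$ ($l{\left(h \right)} = \left(\frac{h}{2 + h}\right)^{2} = \frac{h^{2}}{\left(2 + h\right)^{2}}$)
$x{\left(H \right)} = \left(-25 + H\right)^{2}$ ($x{\left(H \right)} = \left(-23 + \left(\left(-8 + H\right) + 6\right)\right)^{2} = \left(-23 + \left(-2 + H\right)\right)^{2} = \left(-25 + H\right)^{2}$)
$\frac{989166}{x{\left(l{\left(-28 \right)} \right)}} = \frac{989166}{\left(-25 + \frac{\left(-28\right)^{2}}{\left(2 - 28\right)^{2}}\right)^{2}} = \frac{989166}{\left(-25 + \frac{784}{676}\right)^{2}} = \frac{989166}{\left(-25 + 784 \cdot \frac{1}{676}\right)^{2}} = \frac{989166}{\left(-25 + \frac{196}{169}\right)^{2}} = \frac{989166}{\left(- \frac{4029}{169}\right)^{2}} = \frac{989166}{\frac{16232841}{28561}} = 989166 \cdot \frac{28561}{16232841} = \frac{9417190042}{5410947}$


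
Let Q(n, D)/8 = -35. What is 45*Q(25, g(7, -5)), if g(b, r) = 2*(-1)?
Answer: -12600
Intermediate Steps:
g(b, r) = -2
Q(n, D) = -280 (Q(n, D) = 8*(-35) = -280)
45*Q(25, g(7, -5)) = 45*(-280) = -12600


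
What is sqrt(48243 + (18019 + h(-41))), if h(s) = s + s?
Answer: 2*sqrt(16545) ≈ 257.25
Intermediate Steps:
h(s) = 2*s
sqrt(48243 + (18019 + h(-41))) = sqrt(48243 + (18019 + 2*(-41))) = sqrt(48243 + (18019 - 82)) = sqrt(48243 + 17937) = sqrt(66180) = 2*sqrt(16545)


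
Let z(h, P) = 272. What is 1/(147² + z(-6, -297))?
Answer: 1/21881 ≈ 4.5702e-5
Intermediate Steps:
1/(147² + z(-6, -297)) = 1/(147² + 272) = 1/(21609 + 272) = 1/21881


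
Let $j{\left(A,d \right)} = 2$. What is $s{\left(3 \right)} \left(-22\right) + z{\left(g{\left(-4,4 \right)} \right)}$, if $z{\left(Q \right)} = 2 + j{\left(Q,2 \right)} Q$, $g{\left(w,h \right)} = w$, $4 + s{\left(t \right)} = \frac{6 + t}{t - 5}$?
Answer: $181$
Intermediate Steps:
$s{\left(t \right)} = -4 + \frac{6 + t}{-5 + t}$ ($s{\left(t \right)} = -4 + \frac{6 + t}{t - 5} = -4 + \frac{6 + t}{-5 + t}$)
$z{\left(Q \right)} = 2 + 2 Q$
$s{\left(3 \right)} \left(-22\right) + z{\left(g{\left(-4,4 \right)} \right)} = \frac{26 - 9}{-5 + 3} \left(-22\right) + \left(2 + 2 \left(-4\right)\right) = \frac{26 - 9}{-2} \left(-22\right) + \left(2 - 8\right) = \left(- \frac{1}{2}\right) 17 \left(-22\right) - 6 = \left(- \frac{17}{2}\right) \left(-22\right) - 6 = 187 - 6 = 181$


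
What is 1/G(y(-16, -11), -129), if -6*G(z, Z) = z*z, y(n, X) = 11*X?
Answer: -6/14641 ≈ -0.00040981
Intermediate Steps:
G(z, Z) = -z²/6 (G(z, Z) = -z*z/6 = -z²/6)
1/G(y(-16, -11), -129) = 1/(-(11*(-11))²/6) = 1/(-⅙*(-121)²) = 1/(-⅙*14641) = 1/(-14641/6) = -6/14641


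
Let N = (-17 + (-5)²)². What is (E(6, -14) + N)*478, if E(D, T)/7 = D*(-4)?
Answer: -49712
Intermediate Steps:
E(D, T) = -28*D (E(D, T) = 7*(D*(-4)) = 7*(-4*D) = -28*D)
N = 64 (N = (-17 + 25)² = 8² = 64)
(E(6, -14) + N)*478 = (-28*6 + 64)*478 = (-168 + 64)*478 = -104*478 = -49712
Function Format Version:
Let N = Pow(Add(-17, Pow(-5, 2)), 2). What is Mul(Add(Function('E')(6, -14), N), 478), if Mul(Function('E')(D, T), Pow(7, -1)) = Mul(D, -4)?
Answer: -49712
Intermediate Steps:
Function('E')(D, T) = Mul(-28, D) (Function('E')(D, T) = Mul(7, Mul(D, -4)) = Mul(7, Mul(-4, D)) = Mul(-28, D))
N = 64 (N = Pow(Add(-17, 25), 2) = Pow(8, 2) = 64)
Mul(Add(Function('E')(6, -14), N), 478) = Mul(Add(Mul(-28, 6), 64), 478) = Mul(Add(-168, 64), 478) = Mul(-104, 478) = -49712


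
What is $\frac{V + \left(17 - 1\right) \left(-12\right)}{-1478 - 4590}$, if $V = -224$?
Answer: $\frac{104}{1517} \approx 0.068556$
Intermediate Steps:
$\frac{V + \left(17 - 1\right) \left(-12\right)}{-1478 - 4590} = \frac{-224 + \left(17 - 1\right) \left(-12\right)}{-1478 - 4590} = \frac{-224 + 16 \left(-12\right)}{-6068} = \left(-224 - 192\right) \left(- \frac{1}{6068}\right) = \left(-416\right) \left(- \frac{1}{6068}\right) = \frac{104}{1517}$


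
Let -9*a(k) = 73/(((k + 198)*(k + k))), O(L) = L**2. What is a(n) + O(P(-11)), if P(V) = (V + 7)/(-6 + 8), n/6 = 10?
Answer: 1114487/278640 ≈ 3.9997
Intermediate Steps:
n = 60 (n = 6*10 = 60)
P(V) = 7/2 + V/2 (P(V) = (7 + V)/2 = (7 + V)*(1/2) = 7/2 + V/2)
a(k) = -73/(18*k*(198 + k)) (a(k) = -73/(9*((k + 198)*(k + k))) = -73/(9*((198 + k)*(2*k))) = -73/(9*(2*k*(198 + k))) = -73*1/(2*k*(198 + k))/9 = -73/(18*k*(198 + k)))
a(n) + O(P(-11)) = -73/18/(60*(198 + 60)) + (7/2 + (1/2)*(-11))**2 = -73/18*1/60/258 + (7/2 - 11/2)**2 = -73/18*1/60*1/258 + (-2)**2 = -73/278640 + 4 = 1114487/278640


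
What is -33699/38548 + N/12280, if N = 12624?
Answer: 9100779/59171180 ≈ 0.15380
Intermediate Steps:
-33699/38548 + N/12280 = -33699/38548 + 12624/12280 = -33699*1/38548 + 12624*(1/12280) = -33699/38548 + 1578/1535 = 9100779/59171180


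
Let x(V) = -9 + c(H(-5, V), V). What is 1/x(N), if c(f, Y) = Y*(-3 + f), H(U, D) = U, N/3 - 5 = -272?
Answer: 1/6399 ≈ 0.00015627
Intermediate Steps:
N = -801 (N = 15 + 3*(-272) = 15 - 816 = -801)
x(V) = -9 - 8*V (x(V) = -9 + V*(-3 - 5) = -9 + V*(-8) = -9 - 8*V)
1/x(N) = 1/(-9 - 8*(-801)) = 1/(-9 + 6408) = 1/6399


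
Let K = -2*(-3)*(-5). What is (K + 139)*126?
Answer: 13734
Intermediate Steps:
K = -30 (K = 6*(-5) = -30)
(K + 139)*126 = (-30 + 139)*126 = 109*126 = 13734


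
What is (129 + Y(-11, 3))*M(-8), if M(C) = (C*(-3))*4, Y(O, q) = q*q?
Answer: 13248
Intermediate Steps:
Y(O, q) = q**2
M(C) = -12*C (M(C) = -3*C*4 = -12*C)
(129 + Y(-11, 3))*M(-8) = (129 + 3**2)*(-12*(-8)) = (129 + 9)*96 = 138*96 = 13248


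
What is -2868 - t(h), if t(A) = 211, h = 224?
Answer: -3079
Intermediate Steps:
-2868 - t(h) = -2868 - 1*211 = -2868 - 211 = -3079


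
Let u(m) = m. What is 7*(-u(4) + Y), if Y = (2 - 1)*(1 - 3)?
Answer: -42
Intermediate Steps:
Y = -2 (Y = 1*(-2) = -2)
7*(-u(4) + Y) = 7*(-1*4 - 2) = 7*(-4 - 2) = 7*(-6) = -42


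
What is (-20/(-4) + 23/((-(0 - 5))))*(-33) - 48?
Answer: -1824/5 ≈ -364.80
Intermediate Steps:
(-20/(-4) + 23/((-(0 - 5))))*(-33) - 48 = (-20*(-¼) + 23/((-1*(-5))))*(-33) - 48 = (5 + 23/5)*(-33) - 48 = (48/5)*(-33) - 48 = -1584/5 - 48 = -1824/5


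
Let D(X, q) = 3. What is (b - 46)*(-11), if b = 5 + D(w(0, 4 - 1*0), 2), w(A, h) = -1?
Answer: 418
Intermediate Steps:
b = 8 (b = 5 + 3 = 8)
(b - 46)*(-11) = (8 - 46)*(-11) = -38*(-11) = 418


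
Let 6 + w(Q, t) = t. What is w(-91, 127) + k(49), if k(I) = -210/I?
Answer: 817/7 ≈ 116.71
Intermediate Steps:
w(Q, t) = -6 + t
w(-91, 127) + k(49) = (-6 + 127) - 210/49 = 121 - 210*1/49 = 121 - 30/7 = 817/7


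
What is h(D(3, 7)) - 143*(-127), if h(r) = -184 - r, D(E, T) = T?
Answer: 17970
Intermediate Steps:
h(D(3, 7)) - 143*(-127) = (-184 - 1*7) - 143*(-127) = (-184 - 7) - 1*(-18161) = -191 + 18161 = 17970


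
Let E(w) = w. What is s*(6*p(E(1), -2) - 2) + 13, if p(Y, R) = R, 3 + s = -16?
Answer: 279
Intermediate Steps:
s = -19 (s = -3 - 16 = -19)
s*(6*p(E(1), -2) - 2) + 13 = -19*(6*(-2) - 2) + 13 = -19*(-12 - 2) + 13 = -19*(-14) + 13 = 266 + 13 = 279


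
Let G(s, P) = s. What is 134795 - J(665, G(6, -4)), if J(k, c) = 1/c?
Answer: 808769/6 ≈ 1.3479e+5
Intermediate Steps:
134795 - J(665, G(6, -4)) = 134795 - 1/6 = 134795 - 1*⅙ = 134795 - ⅙ = 808769/6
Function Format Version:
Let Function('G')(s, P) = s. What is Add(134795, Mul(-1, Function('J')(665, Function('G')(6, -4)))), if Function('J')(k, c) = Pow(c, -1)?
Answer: Rational(808769, 6) ≈ 1.3479e+5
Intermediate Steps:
Add(134795, Mul(-1, Function('J')(665, Function('G')(6, -4)))) = Add(134795, Mul(-1, Pow(6, -1))) = Add(134795, Mul(-1, Rational(1, 6))) = Add(134795, Rational(-1, 6)) = Rational(808769, 6)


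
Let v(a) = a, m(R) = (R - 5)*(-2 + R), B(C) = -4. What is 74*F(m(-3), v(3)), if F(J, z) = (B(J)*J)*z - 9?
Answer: -36186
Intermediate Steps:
m(R) = (-5 + R)*(-2 + R)
F(J, z) = -9 - 4*J*z (F(J, z) = (-4*J)*z - 9 = -4*J*z - 9 = -9 - 4*J*z)
74*F(m(-3), v(3)) = 74*(-9 - 4*(10 + (-3)**2 - 7*(-3))*3) = 74*(-9 - 4*(10 + 9 + 21)*3) = 74*(-9 - 4*40*3) = 74*(-9 - 480) = 74*(-489) = -36186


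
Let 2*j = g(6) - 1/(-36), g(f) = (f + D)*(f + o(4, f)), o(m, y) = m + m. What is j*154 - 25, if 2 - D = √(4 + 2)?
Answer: 309641/36 - 1078*√6 ≈ 5960.6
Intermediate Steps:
o(m, y) = 2*m
D = 2 - √6 (D = 2 - √(4 + 2) = 2 - √6 ≈ -0.44949)
g(f) = (8 + f)*(2 + f - √6) (g(f) = (f + (2 - √6))*(f + 2*4) = (2 + f - √6)*(f + 8) = (2 + f - √6)*(8 + f) = (8 + f)*(2 + f - √6))
j = 4033/72 - 7*√6 (j = ((16 + 6² - 8*√6 + 10*6 - 1*6*√6) - 1/(-36))/2 = ((16 + 36 - 8*√6 + 60 - 6*√6) - 1*(-1/36))/2 = ((112 - 14*√6) + 1/36)/2 = (4033/36 - 14*√6)/2 = 4033/72 - 7*√6 ≈ 38.867)
j*154 - 25 = (4033/72 - 7*√6)*154 - 25 = (310541/36 - 1078*√6) - 25 = 309641/36 - 1078*√6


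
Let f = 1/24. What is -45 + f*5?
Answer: -1075/24 ≈ -44.792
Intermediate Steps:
f = 1/24 ≈ 0.041667
-45 + f*5 = -45 + (1/24)*5 = -45 + 5/24 = -1075/24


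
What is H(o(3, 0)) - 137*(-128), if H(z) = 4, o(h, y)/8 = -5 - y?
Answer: 17540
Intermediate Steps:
o(h, y) = -40 - 8*y (o(h, y) = 8*(-5 - y) = -40 - 8*y)
H(o(3, 0)) - 137*(-128) = 4 - 137*(-128) = 4 + 17536 = 17540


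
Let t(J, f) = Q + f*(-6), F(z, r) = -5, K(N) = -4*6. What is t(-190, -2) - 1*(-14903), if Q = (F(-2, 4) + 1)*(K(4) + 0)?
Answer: 15011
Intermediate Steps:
K(N) = -24
Q = 96 (Q = (-5 + 1)*(-24 + 0) = -4*(-24) = 96)
t(J, f) = 96 - 6*f (t(J, f) = 96 + f*(-6) = 96 - 6*f)
t(-190, -2) - 1*(-14903) = (96 - 6*(-2)) - 1*(-14903) = (96 + 12) + 14903 = 108 + 14903 = 15011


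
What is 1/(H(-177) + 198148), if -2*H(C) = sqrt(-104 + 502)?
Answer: 396296/78525259609 + sqrt(398)/78525259609 ≈ 5.0470e-6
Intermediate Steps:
H(C) = -sqrt(398)/2 (H(C) = -sqrt(-104 + 502)/2 = -sqrt(398)/2)
1/(H(-177) + 198148) = 1/(-sqrt(398)/2 + 198148) = 1/(198148 - sqrt(398)/2)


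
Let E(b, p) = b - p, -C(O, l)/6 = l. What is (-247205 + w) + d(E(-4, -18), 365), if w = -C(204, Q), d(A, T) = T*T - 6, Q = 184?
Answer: -112882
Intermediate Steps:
C(O, l) = -6*l
d(A, T) = -6 + T² (d(A, T) = T² - 6 = -6 + T²)
w = 1104 (w = -(-6)*184 = -1*(-1104) = 1104)
(-247205 + w) + d(E(-4, -18), 365) = (-247205 + 1104) + (-6 + 365²) = -246101 + (-6 + 133225) = -246101 + 133219 = -112882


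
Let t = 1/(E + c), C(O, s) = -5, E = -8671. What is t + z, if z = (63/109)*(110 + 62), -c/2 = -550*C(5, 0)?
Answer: 153556847/1544639 ≈ 99.413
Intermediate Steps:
c = -5500 (c = -(-1100)*(-5) = -2*2750 = -5500)
t = -1/14171 (t = 1/(-8671 - 5500) = 1/(-14171) = -1/14171 ≈ -7.0567e-5)
z = 10836/109 (z = (63*(1/109))*172 = (63/109)*172 = 10836/109 ≈ 99.413)
t + z = -1/14171 + 10836/109 = 153556847/1544639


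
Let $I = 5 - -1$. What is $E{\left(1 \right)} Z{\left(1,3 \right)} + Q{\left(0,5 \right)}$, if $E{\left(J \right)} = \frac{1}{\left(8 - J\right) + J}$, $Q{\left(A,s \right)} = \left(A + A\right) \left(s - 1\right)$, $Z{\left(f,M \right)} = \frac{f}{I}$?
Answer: $\frac{1}{48} \approx 0.020833$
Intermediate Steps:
$I = 6$ ($I = 5 + 1 = 6$)
$Z{\left(f,M \right)} = \frac{f}{6}$
$Q{\left(A,s \right)} = 2 A \left(-1 + s\right)$
$E{\left(J \right)} = \frac{1}{8}$
$E{\left(1 \right)} Z{\left(1,3 \right)} + Q{\left(0,5 \right)} = \frac{\frac{1}{6} \cdot 1}{8} + 2 \cdot 0 \left(-1 + 5\right) = \frac{1}{8} \cdot \frac{1}{6} + 2 \cdot 0 \cdot 4 = \frac{1}{48} + 0 = \frac{1}{48}$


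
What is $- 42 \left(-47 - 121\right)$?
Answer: $7056$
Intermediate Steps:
$- 42 \left(-47 - 121\right) = \left(-42\right) \left(-168\right) = 7056$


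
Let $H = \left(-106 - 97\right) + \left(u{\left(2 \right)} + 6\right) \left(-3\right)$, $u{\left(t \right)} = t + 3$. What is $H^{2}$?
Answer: $55696$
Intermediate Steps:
$u{\left(t \right)} = 3 + t$
$H = -236$ ($H = \left(-106 - 97\right) + \left(\left(3 + 2\right) + 6\right) \left(-3\right) = -203 + \left(5 + 6\right) \left(-3\right) = -203 + 11 \left(-3\right) = -203 - 33 = -236$)
$H^{2} = \left(-236\right)^{2} = 55696$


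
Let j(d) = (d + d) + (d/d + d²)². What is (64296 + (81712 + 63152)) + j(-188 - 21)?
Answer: 1908325866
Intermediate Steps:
j(d) = (1 + d²)² + 2*d (j(d) = 2*d + (1 + d²)² = (1 + d²)² + 2*d)
(64296 + (81712 + 63152)) + j(-188 - 21) = (64296 + (81712 + 63152)) + ((1 + (-188 - 21)²)² + 2*(-188 - 21)) = (64296 + 144864) + ((1 + (-209)²)² + 2*(-209)) = 209160 + ((1 + 43681)² - 418) = 209160 + (43682² - 418) = 209160 + (1908117124 - 418) = 209160 + 1908116706 = 1908325866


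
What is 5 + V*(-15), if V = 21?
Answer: -310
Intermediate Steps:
5 + V*(-15) = 5 + 21*(-15) = 5 - 315 = -310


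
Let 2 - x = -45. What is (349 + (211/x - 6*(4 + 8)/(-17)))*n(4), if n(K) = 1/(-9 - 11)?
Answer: -142911/7990 ≈ -17.886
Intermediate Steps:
x = 47 (x = 2 - 1*(-45) = 2 + 45 = 47)
n(K) = -1/20 (n(K) = 1/(-20) = -1/20)
(349 + (211/x - 6*(4 + 8)/(-17)))*n(4) = (349 + (211/47 - 6*(4 + 8)/(-17)))*(-1/20) = (349 + (211*(1/47) - 6*12*(-1/17)))*(-1/20) = (349 + (211/47 - 72*(-1/17)))*(-1/20) = (349 + (211/47 + 72/17))*(-1/20) = (349 + 6971/799)*(-1/20) = (285822/799)*(-1/20) = -142911/7990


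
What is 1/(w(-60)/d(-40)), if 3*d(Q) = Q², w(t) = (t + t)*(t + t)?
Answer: 1/27 ≈ 0.037037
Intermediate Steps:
w(t) = 4*t² (w(t) = (2*t)*(2*t) = 4*t²)
d(Q) = Q²/3
1/(w(-60)/d(-40)) = 1/((4*(-60)²)/(((⅓)*(-40)²))) = 1/((4*3600)/(((⅓)*1600))) = 1/(14400/(1600/3)) = 1/(14400*(3/1600)) = 1/27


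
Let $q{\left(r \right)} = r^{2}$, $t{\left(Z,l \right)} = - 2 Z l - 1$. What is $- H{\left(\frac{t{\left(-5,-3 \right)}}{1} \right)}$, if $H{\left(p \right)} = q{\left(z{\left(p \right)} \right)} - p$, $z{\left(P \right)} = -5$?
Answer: $-56$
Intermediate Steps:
$t{\left(Z,l \right)} = -1 - 2 Z l$ ($t{\left(Z,l \right)} = - 2 Z l - 1 = -1 - 2 Z l$)
$H{\left(p \right)} = 25 - p$ ($H{\left(p \right)} = \left(-5\right)^{2} - p = 25 - p$)
$- H{\left(\frac{t{\left(-5,-3 \right)}}{1} \right)} = - (25 - \frac{-1 - \left(-10\right) \left(-3\right)}{1}) = - (25 - \left(-1 - 30\right) 1) = - (25 - \left(-31\right) 1) = - (25 - -31) = - (25 + 31) = \left(-1\right) 56 = -56$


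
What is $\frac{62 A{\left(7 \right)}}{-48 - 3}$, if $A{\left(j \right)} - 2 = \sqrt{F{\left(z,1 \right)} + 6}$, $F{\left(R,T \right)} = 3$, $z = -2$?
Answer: $- \frac{310}{51} \approx -6.0784$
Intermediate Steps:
$A{\left(j \right)} = 5$ ($A{\left(j \right)} = 2 + \sqrt{3 + 6} = 2 + \sqrt{9} = 2 + 3 = 5$)
$\frac{62 A{\left(7 \right)}}{-48 - 3} = \frac{62 \cdot 5}{-48 - 3} = \frac{310}{-51} = 310 \left(- \frac{1}{51}\right) = - \frac{310}{51}$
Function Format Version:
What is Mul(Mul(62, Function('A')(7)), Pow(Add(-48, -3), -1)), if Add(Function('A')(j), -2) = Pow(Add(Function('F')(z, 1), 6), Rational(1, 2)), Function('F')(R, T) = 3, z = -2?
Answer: Rational(-310, 51) ≈ -6.0784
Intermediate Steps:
Function('A')(j) = 5 (Function('A')(j) = Add(2, Pow(Add(3, 6), Rational(1, 2))) = Add(2, Pow(9, Rational(1, 2))) = Add(2, 3) = 5)
Mul(Mul(62, Function('A')(7)), Pow(Add(-48, -3), -1)) = Mul(Mul(62, 5), Pow(Add(-48, -3), -1)) = Mul(310, Pow(-51, -1)) = Mul(310, Rational(-1, 51)) = Rational(-310, 51)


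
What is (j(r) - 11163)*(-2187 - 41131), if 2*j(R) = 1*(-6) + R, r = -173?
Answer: 487435795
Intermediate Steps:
j(R) = -3 + R/2 (j(R) = (1*(-6) + R)/2 = (-6 + R)/2 = -3 + R/2)
(j(r) - 11163)*(-2187 - 41131) = ((-3 + (½)*(-173)) - 11163)*(-2187 - 41131) = ((-3 - 173/2) - 11163)*(-43318) = (-179/2 - 11163)*(-43318) = -22505/2*(-43318) = 487435795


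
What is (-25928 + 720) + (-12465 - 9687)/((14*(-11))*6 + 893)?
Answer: -759296/31 ≈ -24493.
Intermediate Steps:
(-25928 + 720) + (-12465 - 9687)/((14*(-11))*6 + 893) = -25208 - 22152/(-154*6 + 893) = -25208 - 22152/(-924 + 893) = -25208 - 22152/(-31) = -25208 - 22152*(-1/31) = -25208 + 22152/31 = -759296/31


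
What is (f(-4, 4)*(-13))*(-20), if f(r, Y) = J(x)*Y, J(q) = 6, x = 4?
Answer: 6240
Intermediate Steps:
f(r, Y) = 6*Y
(f(-4, 4)*(-13))*(-20) = ((6*4)*(-13))*(-20) = (24*(-13))*(-20) = -312*(-20) = 6240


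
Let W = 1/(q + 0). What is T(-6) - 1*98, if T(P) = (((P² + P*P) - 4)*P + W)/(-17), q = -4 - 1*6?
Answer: -12579/170 ≈ -73.994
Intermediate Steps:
q = -10 (q = -4 - 6 = -10)
W = -⅒ (W = 1/(-10 + 0) = 1/(-10) = -⅒ ≈ -0.10000)
T(P) = 1/170 - P*(-4 + 2*P²)/17 (T(P) = (((P² + P*P) - 4)*P - ⅒)/(-17) = (((P² + P²) - 4)*P - ⅒)*(-1/17) = ((2*P² - 4)*P - ⅒)*(-1/17) = ((-4 + 2*P²)*P - ⅒)*(-1/17) = (P*(-4 + 2*P²) - ⅒)*(-1/17) = (-⅒ + P*(-4 + 2*P²))*(-1/17) = 1/170 - P*(-4 + 2*P²)/17)
T(-6) - 1*98 = (1/170 - 2/17*(-6)³ + (4/17)*(-6)) - 1*98 = (1/170 - 2/17*(-216) - 24/17) - 98 = (1/170 + 432/17 - 24/17) - 98 = 4081/170 - 98 = -12579/170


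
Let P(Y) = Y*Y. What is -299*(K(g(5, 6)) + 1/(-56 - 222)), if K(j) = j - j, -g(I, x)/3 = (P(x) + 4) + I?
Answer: 299/278 ≈ 1.0755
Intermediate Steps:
P(Y) = Y²
g(I, x) = -12 - 3*I - 3*x² (g(I, x) = -3*((x² + 4) + I) = -3*((4 + x²) + I) = -3*(4 + I + x²) = -12 - 3*I - 3*x²)
K(j) = 0
-299*(K(g(5, 6)) + 1/(-56 - 222)) = -299*(0 + 1/(-56 - 222)) = -299*(0 + 1/(-278)) = -299*(0 - 1/278) = -299*(-1/278) = 299/278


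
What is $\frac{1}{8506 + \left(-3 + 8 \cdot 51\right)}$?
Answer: $\frac{1}{8911} \approx 0.00011222$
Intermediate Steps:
$\frac{1}{8506 + \left(-3 + 8 \cdot 51\right)} = \frac{1}{8506 + \left(-3 + 408\right)} = \frac{1}{8506 + 405} = \frac{1}{8911}$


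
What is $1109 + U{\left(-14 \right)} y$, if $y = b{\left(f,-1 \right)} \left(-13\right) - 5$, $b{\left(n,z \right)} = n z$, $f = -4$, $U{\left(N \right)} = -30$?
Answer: $2819$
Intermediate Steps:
$y = -57$ ($y = \left(-4\right) \left(-1\right) \left(-13\right) - 5 = 4 \left(-13\right) - 5 = -52 - 5 = -57$)
$1109 + U{\left(-14 \right)} y = 1109 - -1710 = 1109 + 1710 = 2819$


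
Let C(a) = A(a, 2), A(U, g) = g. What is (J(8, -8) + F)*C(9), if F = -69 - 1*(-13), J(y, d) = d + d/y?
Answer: -130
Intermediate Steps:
C(a) = 2
F = -56 (F = -69 + 13 = -56)
(J(8, -8) + F)*C(9) = ((-8 - 8/8) - 56)*2 = ((-8 - 8*⅛) - 56)*2 = ((-8 - 1) - 56)*2 = (-9 - 56)*2 = -65*2 = -130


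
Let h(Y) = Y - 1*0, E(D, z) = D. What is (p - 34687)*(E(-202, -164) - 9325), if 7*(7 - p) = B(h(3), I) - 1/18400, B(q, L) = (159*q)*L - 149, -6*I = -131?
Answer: 6336365779839/18400 ≈ 3.4437e+8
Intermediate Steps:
I = 131/6 (I = -1/6*(-131) = 131/6 ≈ 21.833)
h(Y) = Y (h(Y) = Y + 0 = Y)
B(q, L) = -149 + 159*L*q (B(q, L) = 159*L*q - 149 = -149 + 159*L*q)
p = -187983599/128800 (p = 7 - ((-149 + 159*(131/6)*3) - 1/18400)/7 = 7 - ((-149 + 20829/2) - 1*1/18400)/7 = 7 - (20531/2 - 1/18400)/7 = 7 - 1/7*188885199/18400 = 7 - 188885199/128800 = -187983599/128800 ≈ -1459.5)
(p - 34687)*(E(-202, -164) - 9325) = (-187983599/128800 - 34687)*(-202 - 9325) = -4655669199/128800*(-9527) = 6336365779839/18400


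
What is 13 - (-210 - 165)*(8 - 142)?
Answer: -50237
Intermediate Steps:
13 - (-210 - 165)*(8 - 142) = 13 - (-375)*(-134) = 13 - 1*50250 = 13 - 50250 = -50237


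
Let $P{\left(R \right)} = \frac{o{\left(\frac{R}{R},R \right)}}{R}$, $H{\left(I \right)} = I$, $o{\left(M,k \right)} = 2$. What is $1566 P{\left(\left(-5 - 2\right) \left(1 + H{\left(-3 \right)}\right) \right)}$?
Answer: $\frac{1566}{7} \approx 223.71$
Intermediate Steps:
$P{\left(R \right)} = \frac{2}{R}$
$1566 P{\left(\left(-5 - 2\right) \left(1 + H{\left(-3 \right)}\right) \right)} = 1566 \frac{2}{\left(-5 - 2\right) \left(1 - 3\right)} = 1566 \frac{2}{\left(-7\right) \left(-2\right)} = 1566 \cdot \frac{2}{14} = 1566 \cdot 2 \cdot \frac{1}{14} = 1566 \cdot \frac{1}{7} = \frac{1566}{7}$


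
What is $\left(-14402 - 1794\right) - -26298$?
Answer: $10102$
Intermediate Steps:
$\left(-14402 - 1794\right) - -26298 = -16196 + 26298 = 10102$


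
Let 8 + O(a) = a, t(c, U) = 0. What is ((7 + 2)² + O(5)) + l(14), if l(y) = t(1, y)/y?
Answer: 78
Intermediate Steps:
O(a) = -8 + a
l(y) = 0 (l(y) = 0/y = 0)
((7 + 2)² + O(5)) + l(14) = ((7 + 2)² + (-8 + 5)) + 0 = (9² - 3) + 0 = (81 - 3) + 0 = 78 + 0 = 78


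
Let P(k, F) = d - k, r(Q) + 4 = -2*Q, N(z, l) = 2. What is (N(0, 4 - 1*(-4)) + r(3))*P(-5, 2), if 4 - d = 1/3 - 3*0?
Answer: -208/3 ≈ -69.333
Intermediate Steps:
d = 11/3 (d = 4 - (1/3 - 3*0) = 4 - (1/3 + 0) = 4 - 1*1/3 = 4 - 1/3 = 11/3 ≈ 3.6667)
r(Q) = -4 - 2*Q
P(k, F) = 11/3 - k
(N(0, 4 - 1*(-4)) + r(3))*P(-5, 2) = (2 + (-4 - 2*3))*(11/3 - 1*(-5)) = (2 + (-4 - 6))*(11/3 + 5) = (2 - 10)*(26/3) = -8*26/3 = -208/3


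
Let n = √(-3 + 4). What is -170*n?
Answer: -170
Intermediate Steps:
n = 1 (n = √1 = 1)
-170*n = -170*1 = -170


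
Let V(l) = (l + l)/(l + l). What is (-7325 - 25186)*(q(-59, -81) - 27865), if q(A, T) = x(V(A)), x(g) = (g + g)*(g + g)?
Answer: 905788971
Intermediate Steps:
V(l) = 1 (V(l) = (2*l)/((2*l)) = (2*l)*(1/(2*l)) = 1)
x(g) = 4*g² (x(g) = (2*g)*(2*g) = 4*g²)
q(A, T) = 4 (q(A, T) = 4*1² = 4*1 = 4)
(-7325 - 25186)*(q(-59, -81) - 27865) = (-7325 - 25186)*(4 - 27865) = -32511*(-27861) = 905788971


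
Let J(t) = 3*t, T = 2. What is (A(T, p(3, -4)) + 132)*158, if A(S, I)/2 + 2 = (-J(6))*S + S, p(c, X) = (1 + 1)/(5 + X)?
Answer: 9480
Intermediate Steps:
p(c, X) = 2/(5 + X)
A(S, I) = -4 - 34*S (A(S, I) = -4 + 2*((-3*6)*S + S) = -4 + 2*((-1*18)*S + S) = -4 + 2*(-18*S + S) = -4 + 2*(-17*S) = -4 - 34*S)
(A(T, p(3, -4)) + 132)*158 = ((-4 - 34*2) + 132)*158 = ((-4 - 68) + 132)*158 = (-72 + 132)*158 = 60*158 = 9480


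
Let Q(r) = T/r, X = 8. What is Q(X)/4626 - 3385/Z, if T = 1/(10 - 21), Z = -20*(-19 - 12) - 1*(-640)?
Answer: -2551841/949872 ≈ -2.6865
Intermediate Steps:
Z = 1260 (Z = -20*(-31) + 640 = 620 + 640 = 1260)
T = -1/11 (T = 1/(-11) = -1/11 ≈ -0.090909)
Q(r) = -1/(11*r)
Q(X)/4626 - 3385/Z = -1/11/8/4626 - 3385/1260 = -1/11*1/8*(1/4626) - 3385*1/1260 = -1/88*1/4626 - 677/252 = -1/407088 - 677/252 = -2551841/949872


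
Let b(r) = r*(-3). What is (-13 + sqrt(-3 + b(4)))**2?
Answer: (13 - I*sqrt(15))**2 ≈ 154.0 - 100.7*I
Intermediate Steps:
b(r) = -3*r
(-13 + sqrt(-3 + b(4)))**2 = (-13 + sqrt(-3 - 3*4))**2 = (-13 + sqrt(-3 - 12))**2 = (-13 + sqrt(-15))**2 = (-13 + I*sqrt(15))**2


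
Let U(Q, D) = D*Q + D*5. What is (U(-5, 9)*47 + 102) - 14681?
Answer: -14579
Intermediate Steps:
U(Q, D) = 5*D + D*Q (U(Q, D) = D*Q + 5*D = 5*D + D*Q)
(U(-5, 9)*47 + 102) - 14681 = ((9*(5 - 5))*47 + 102) - 14681 = ((9*0)*47 + 102) - 14681 = (0*47 + 102) - 14681 = (0 + 102) - 14681 = 102 - 14681 = -14579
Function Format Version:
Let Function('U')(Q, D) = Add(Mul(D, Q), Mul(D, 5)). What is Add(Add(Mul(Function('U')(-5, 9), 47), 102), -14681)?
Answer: -14579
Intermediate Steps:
Function('U')(Q, D) = Add(Mul(5, D), Mul(D, Q)) (Function('U')(Q, D) = Add(Mul(D, Q), Mul(5, D)) = Add(Mul(5, D), Mul(D, Q)))
Add(Add(Mul(Function('U')(-5, 9), 47), 102), -14681) = Add(Add(Mul(Mul(9, Add(5, -5)), 47), 102), -14681) = Add(Add(Mul(Mul(9, 0), 47), 102), -14681) = Add(Add(Mul(0, 47), 102), -14681) = Add(Add(0, 102), -14681) = Add(102, -14681) = -14579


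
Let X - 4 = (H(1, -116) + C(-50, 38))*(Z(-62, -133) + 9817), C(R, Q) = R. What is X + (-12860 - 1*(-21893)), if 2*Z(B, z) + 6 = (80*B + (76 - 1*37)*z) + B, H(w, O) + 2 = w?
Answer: -462295/2 ≈ -2.3115e+5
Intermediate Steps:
H(w, O) = -2 + w
Z(B, z) = -3 + 39*z/2 + 81*B/2 (Z(B, z) = -3 + ((80*B + (76 - 1*37)*z) + B)/2 = -3 + ((80*B + (76 - 37)*z) + B)/2 = -3 + ((80*B + 39*z) + B)/2 = -3 + ((39*z + 80*B) + B)/2 = -3 + (39*z + 81*B)/2 = -3 + (39*z/2 + 81*B/2) = -3 + 39*z/2 + 81*B/2)
X = -480361/2 (X = 4 + ((-2 + 1) - 50)*((-3 + (39/2)*(-133) + (81/2)*(-62)) + 9817) = 4 + (-1 - 50)*((-3 - 5187/2 - 2511) + 9817) = 4 - 51*(-10215/2 + 9817) = 4 - 51*9419/2 = 4 - 480369/2 = -480361/2 ≈ -2.4018e+5)
X + (-12860 - 1*(-21893)) = -480361/2 + (-12860 - 1*(-21893)) = -480361/2 + (-12860 + 21893) = -480361/2 + 9033 = -462295/2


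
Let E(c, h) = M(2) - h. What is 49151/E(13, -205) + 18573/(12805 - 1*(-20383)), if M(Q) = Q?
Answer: 71089913/298692 ≈ 238.00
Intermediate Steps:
E(c, h) = 2 - h
49151/E(13, -205) + 18573/(12805 - 1*(-20383)) = 49151/(2 - 1*(-205)) + 18573/(12805 - 1*(-20383)) = 49151/(2 + 205) + 18573/(12805 + 20383) = 49151/207 + 18573/33188 = 49151*(1/207) + 18573*(1/33188) = 2137/9 + 18573/33188 = 71089913/298692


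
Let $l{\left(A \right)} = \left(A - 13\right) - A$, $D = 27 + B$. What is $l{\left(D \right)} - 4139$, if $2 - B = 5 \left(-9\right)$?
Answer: $-4152$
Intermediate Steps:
$B = 47$ ($B = 2 - 5 \left(-9\right) = 2 - -45 = 2 + 45 = 47$)
$D = 74$ ($D = 27 + 47 = 74$)
$l{\left(A \right)} = -13$ ($l{\left(A \right)} = \left(-13 + A\right) - A = -13$)
$l{\left(D \right)} - 4139 = -13 - 4139 = -4152$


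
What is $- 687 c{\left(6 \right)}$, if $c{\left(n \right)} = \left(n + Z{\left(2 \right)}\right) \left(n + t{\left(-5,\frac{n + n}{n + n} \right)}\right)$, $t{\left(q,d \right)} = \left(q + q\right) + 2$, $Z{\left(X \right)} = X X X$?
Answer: $19236$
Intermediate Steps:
$Z{\left(X \right)} = X^{3}$ ($Z{\left(X \right)} = X^{2} X = X^{3}$)
$t{\left(q,d \right)} = 2 + 2 q$ ($t{\left(q,d \right)} = 2 q + 2 = 2 + 2 q$)
$c{\left(n \right)} = \left(-8 + n\right) \left(8 + n\right)$ ($c{\left(n \right)} = \left(n + 2^{3}\right) \left(n + \left(2 + 2 \left(-5\right)\right)\right) = \left(n + 8\right) \left(n + \left(2 - 10\right)\right) = \left(8 + n\right) \left(n - 8\right) = \left(8 + n\right) \left(-8 + n\right) = \left(-8 + n\right) \left(8 + n\right)$)
$- 687 c{\left(6 \right)} = - 687 \left(-64 + 6^{2}\right) = - 687 \left(-64 + 36\right) = \left(-687\right) \left(-28\right) = 19236$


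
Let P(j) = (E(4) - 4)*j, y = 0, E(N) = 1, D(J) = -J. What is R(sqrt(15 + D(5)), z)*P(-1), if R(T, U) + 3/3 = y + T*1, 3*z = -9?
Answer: -3 + 3*sqrt(10) ≈ 6.4868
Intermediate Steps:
P(j) = -3*j (P(j) = (1 - 4)*j = -3*j)
z = -3 (z = (1/3)*(-9) = -3)
R(T, U) = -1 + T (R(T, U) = -1 + (0 + T*1) = -1 + (0 + T) = -1 + T)
R(sqrt(15 + D(5)), z)*P(-1) = (-1 + sqrt(15 - 1*5))*(-3*(-1)) = (-1 + sqrt(15 - 5))*3 = (-1 + sqrt(10))*3 = -3 + 3*sqrt(10)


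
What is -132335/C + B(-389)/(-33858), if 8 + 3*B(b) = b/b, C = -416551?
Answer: 13444711147/42310751274 ≈ 0.31776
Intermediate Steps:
B(b) = -7/3 (B(b) = -8/3 + (b/b)/3 = -8/3 + (1/3)*1 = -8/3 + 1/3 = -7/3)
-132335/C + B(-389)/(-33858) = -132335/(-416551) - 7/3/(-33858) = -132335*(-1/416551) - 7/3*(-1/33858) = 132335/416551 + 7/101574 = 13444711147/42310751274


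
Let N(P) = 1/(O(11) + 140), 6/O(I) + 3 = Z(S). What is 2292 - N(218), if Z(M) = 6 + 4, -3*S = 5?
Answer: 2259905/986 ≈ 2292.0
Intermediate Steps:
S = -5/3 (S = -1/3*5 = -5/3 ≈ -1.6667)
Z(M) = 10
O(I) = 6/7 (O(I) = 6/(-3 + 10) = 6/7)
N(P) = 7/986 (N(P) = 1/(6/7 + 140) = 1/(986/7) = 7/986)
2292 - N(218) = 2292 - 1*7/986 = 2292 - 7/986 = 2259905/986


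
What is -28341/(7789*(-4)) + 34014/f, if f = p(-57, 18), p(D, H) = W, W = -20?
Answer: -264793341/155780 ≈ -1699.8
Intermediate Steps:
p(D, H) = -20
f = -20
-28341/(7789*(-4)) + 34014/f = -28341/(7789*(-4)) + 34014/(-20) = -28341/(-31156) + 34014*(-1/20) = -28341*(-1/31156) - 17007/10 = 28341/31156 - 17007/10 = -264793341/155780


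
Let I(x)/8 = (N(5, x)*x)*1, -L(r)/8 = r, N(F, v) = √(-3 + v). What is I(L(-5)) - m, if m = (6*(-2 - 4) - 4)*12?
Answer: 480 + 320*√37 ≈ 2426.5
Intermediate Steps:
L(r) = -8*r
I(x) = 8*x*√(-3 + x) (I(x) = 8*((√(-3 + x)*x)*1) = 8*((x*√(-3 + x))*1) = 8*(x*√(-3 + x)) = 8*x*√(-3 + x))
m = -480 (m = (6*(-6) - 4)*12 = (-36 - 4)*12 = -40*12 = -480)
I(L(-5)) - m = 8*(-8*(-5))*√(-3 - 8*(-5)) - 1*(-480) = 8*40*√(-3 + 40) + 480 = 8*40*√37 + 480 = 320*√37 + 480 = 480 + 320*√37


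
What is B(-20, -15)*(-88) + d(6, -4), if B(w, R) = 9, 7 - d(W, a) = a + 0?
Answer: -781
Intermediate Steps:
d(W, a) = 7 - a (d(W, a) = 7 - (a + 0) = 7 - a)
B(-20, -15)*(-88) + d(6, -4) = 9*(-88) + (7 - 1*(-4)) = -792 + (7 + 4) = -792 + 11 = -781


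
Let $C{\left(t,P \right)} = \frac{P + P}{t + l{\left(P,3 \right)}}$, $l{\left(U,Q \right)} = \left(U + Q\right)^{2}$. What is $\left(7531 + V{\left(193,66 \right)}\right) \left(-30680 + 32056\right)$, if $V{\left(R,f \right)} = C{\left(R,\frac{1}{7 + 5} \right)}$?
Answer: $\frac{302185444640}{29161} \approx 1.0363 \cdot 10^{7}$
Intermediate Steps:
$l{\left(U,Q \right)} = \left(Q + U\right)^{2}$
$C{\left(t,P \right)} = \frac{2 P}{t + \left(3 + P\right)^{2}}$ ($C{\left(t,P \right)} = \frac{P + P}{t + \left(3 + P\right)^{2}} = \frac{2 P}{t + \left(3 + P\right)^{2}}$)
$V{\left(R,f \right)} = \frac{1}{6 \left(\frac{1369}{144} + R\right)}$ ($V{\left(R,f \right)} = \frac{2}{\left(7 + 5\right) \left(R + \left(3 + \frac{1}{7 + 5}\right)^{2}\right)} = \frac{2}{12 \left(R + \left(3 + \frac{1}{12}\right)^{2}\right)} = 2 \cdot \frac{1}{12} \frac{1}{R + \left(3 + \frac{1}{12}\right)^{2}} = 2 \cdot \frac{1}{12} \frac{1}{R + \left(\frac{37}{12}\right)^{2}} = 2 \cdot \frac{1}{12} \frac{1}{R + \frac{1369}{144}} = 2 \cdot \frac{1}{12} \frac{1}{\frac{1369}{144} + R} = \frac{1}{6 \left(\frac{1369}{144} + R\right)}$)
$\left(7531 + V{\left(193,66 \right)}\right) \left(-30680 + 32056\right) = \left(7531 + \frac{24}{1369 + 144 \cdot 193}\right) \left(-30680 + 32056\right) = \left(7531 + \frac{24}{1369 + 27792}\right) 1376 = \left(7531 + \frac{24}{29161}\right) 1376 = \frac{219611515}{29161} \cdot 1376 = \frac{302185444640}{29161}$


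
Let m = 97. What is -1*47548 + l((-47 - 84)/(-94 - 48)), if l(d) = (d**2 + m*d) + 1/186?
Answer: -88995067399/1875252 ≈ -47458.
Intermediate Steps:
l(d) = 1/186 + d**2 + 97*d (l(d) = (d**2 + 97*d) + 1/186 = 1/186 + d**2 + 97*d)
-1*47548 + l((-47 - 84)/(-94 - 48)) = -1*47548 + (1/186 + ((-47 - 84)/(-94 - 48))**2 + 97*((-47 - 84)/(-94 - 48))) = -47548 + (1/186 + (-131/(-142))**2 + 97*(-131/(-142))) = -47548 + (1/186 + (-131*(-1/142))**2 + 97*(-131*(-1/142))) = -47548 + (1/186 + (131/142)**2 + 97*(131/142)) = -47548 + (1/186 + 17161/20164 + 12707/142) = -47548 + 169414697/1875252 = -88995067399/1875252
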